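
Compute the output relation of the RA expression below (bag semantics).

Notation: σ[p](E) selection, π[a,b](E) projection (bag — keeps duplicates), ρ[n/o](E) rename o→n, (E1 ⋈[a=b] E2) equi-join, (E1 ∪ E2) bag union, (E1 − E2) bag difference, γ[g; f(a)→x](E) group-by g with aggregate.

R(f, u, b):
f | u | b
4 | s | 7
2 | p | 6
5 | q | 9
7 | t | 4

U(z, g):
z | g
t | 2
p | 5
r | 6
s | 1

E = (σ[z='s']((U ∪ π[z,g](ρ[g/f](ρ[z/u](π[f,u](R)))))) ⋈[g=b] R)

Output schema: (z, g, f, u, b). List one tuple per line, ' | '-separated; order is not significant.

Per-node cardinality:
  U → 4
  R → 4
  π[f,u](R) → 4
  ρ[z/u](π[f,u](R)) → 4
  ρ[g/f](ρ[z/u](π[f,u](R))) → 4
  π[z,g](ρ[g/f](ρ[z/u](π[f,u](R)))) → 4
  (U ∪ π[z,g](ρ[g/f](ρ[z/u](π[f,u](R))))) → 8
  σ[z='s']((U ∪ π[z,g](ρ[g/f](ρ[z/u](π[f,u](R)))))) → 2
  R → 4
  (σ[z='s']((U ∪ π[z,g](ρ[g/f](ρ[z/u](π[f,u](R)))))) ⋈[g=b] R) → 1

== RESULT ==
z | g | f | u | b
s | 4 | 7 | t | 4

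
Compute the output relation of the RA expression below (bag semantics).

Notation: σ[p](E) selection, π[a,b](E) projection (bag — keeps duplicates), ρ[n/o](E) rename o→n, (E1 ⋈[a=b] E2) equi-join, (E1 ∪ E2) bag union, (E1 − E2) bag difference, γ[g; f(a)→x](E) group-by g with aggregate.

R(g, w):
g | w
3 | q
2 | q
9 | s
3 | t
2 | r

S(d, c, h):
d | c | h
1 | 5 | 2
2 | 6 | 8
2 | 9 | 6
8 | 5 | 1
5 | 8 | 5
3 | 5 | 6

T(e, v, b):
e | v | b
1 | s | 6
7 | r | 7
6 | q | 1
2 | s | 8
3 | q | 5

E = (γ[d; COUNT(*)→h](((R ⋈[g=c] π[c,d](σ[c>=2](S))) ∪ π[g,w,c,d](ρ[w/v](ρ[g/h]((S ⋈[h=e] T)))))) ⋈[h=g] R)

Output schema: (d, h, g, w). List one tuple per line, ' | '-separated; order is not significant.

Subexpression sizes:
  R → 5
  S → 6
  σ[c>=2](S) → 6
  π[c,d](σ[c>=2](S)) → 6
  (R ⋈[g=c] π[c,d](σ[c>=2](S))) → 1
  S → 6
  T → 5
  (S ⋈[h=e] T) → 4
  ρ[g/h]((S ⋈[h=e] T)) → 4
  ρ[w/v](ρ[g/h]((S ⋈[h=e] T))) → 4
  π[g,w,c,d](ρ[w/v](ρ[g/h]((S ⋈[h=e] T)))) → 4
  ((R ⋈[g=c] π[c,d](σ[c>=2](S))) ∪ π[g,w,c,d](ρ[w/v](ρ[g/h]((S ⋈[h=e] T))))) → 5
  γ[d; COUNT(*)→h](((R ⋈[g=c] π[c,d](σ[c>=2](S))) ∪ π[g,w,c,d](ρ[w/v](ρ[g/h]((S ⋈[h=e] T)))))) → 4
  R → 5
  (γ[d; COUNT(*)→h](((R ⋈[g=c] π[c,d](σ[c>=2](S))) ∪ π[g,w,c,d](ρ[w/v](ρ[g/h]((S ⋈[h=e] T)))))) ⋈[h=g] R) → 2

== RESULT ==
d | h | g | w
2 | 2 | 2 | q
2 | 2 | 2 | r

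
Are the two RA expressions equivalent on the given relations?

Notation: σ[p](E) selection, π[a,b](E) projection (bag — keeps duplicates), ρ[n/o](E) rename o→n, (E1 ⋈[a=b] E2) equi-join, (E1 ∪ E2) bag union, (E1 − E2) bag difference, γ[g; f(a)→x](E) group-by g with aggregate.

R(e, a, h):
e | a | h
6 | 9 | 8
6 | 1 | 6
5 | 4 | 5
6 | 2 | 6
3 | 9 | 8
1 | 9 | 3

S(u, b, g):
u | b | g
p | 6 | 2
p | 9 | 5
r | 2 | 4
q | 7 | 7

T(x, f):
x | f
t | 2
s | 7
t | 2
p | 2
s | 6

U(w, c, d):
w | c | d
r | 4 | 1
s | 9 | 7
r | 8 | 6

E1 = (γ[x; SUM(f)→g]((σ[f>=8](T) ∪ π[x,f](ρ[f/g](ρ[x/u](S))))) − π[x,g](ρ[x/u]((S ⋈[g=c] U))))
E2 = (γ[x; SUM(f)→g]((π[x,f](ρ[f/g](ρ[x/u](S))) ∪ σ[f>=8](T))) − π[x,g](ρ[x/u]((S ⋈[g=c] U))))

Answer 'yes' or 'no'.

E1 per-node cardinality:
  T → 5
  σ[f>=8](T) → 0
  S → 4
  ρ[x/u](S) → 4
  ρ[f/g](ρ[x/u](S)) → 4
  π[x,f](ρ[f/g](ρ[x/u](S))) → 4
  (σ[f>=8](T) ∪ π[x,f](ρ[f/g](ρ[x/u](S)))) → 4
  γ[x; SUM(f)→g]((σ[f>=8](T) ∪ π[x,f](ρ[f/g](ρ[x/u](S))))) → 3
  S → 4
  U → 3
  (S ⋈[g=c] U) → 1
  ρ[x/u]((S ⋈[g=c] U)) → 1
  π[x,g](ρ[x/u]((S ⋈[g=c] U))) → 1
  (γ[x; SUM(f)→g]((σ[f>=8](T) ∪ π[x,f](ρ[f/g](ρ[x/u](S))))) − π[x,g](ρ[x/u]((S ⋈[g=c] U)))) → 2
E2 per-node cardinality:
  S → 4
  ρ[x/u](S) → 4
  ρ[f/g](ρ[x/u](S)) → 4
  π[x,f](ρ[f/g](ρ[x/u](S))) → 4
  T → 5
  σ[f>=8](T) → 0
  (π[x,f](ρ[f/g](ρ[x/u](S))) ∪ σ[f>=8](T)) → 4
  γ[x; SUM(f)→g]((π[x,f](ρ[f/g](ρ[x/u](S))) ∪ σ[f>=8](T))) → 3
  S → 4
  U → 3
  (S ⋈[g=c] U) → 1
  ρ[x/u]((S ⋈[g=c] U)) → 1
  π[x,g](ρ[x/u]((S ⋈[g=c] U))) → 1
  (γ[x; SUM(f)→g]((π[x,f](ρ[f/g](ρ[x/u](S))) ∪ σ[f>=8](T))) − π[x,g](ρ[x/u]((S ⋈[g=c] U)))) → 2

E1 and E2 produce the same multiset:
x | g
p | 7
q | 7

yes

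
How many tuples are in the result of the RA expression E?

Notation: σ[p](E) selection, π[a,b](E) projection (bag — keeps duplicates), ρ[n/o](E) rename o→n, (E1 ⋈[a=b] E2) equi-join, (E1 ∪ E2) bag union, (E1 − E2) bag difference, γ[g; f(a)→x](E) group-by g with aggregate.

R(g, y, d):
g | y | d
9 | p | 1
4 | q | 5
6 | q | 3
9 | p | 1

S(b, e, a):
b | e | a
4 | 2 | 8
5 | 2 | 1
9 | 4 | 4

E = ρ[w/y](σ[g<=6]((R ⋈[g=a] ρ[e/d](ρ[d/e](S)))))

Stepwise |·|:
  R → 4
  S → 3
  ρ[d/e](S) → 3
  ρ[e/d](ρ[d/e](S)) → 3
  (R ⋈[g=a] ρ[e/d](ρ[d/e](S))) → 1
  σ[g<=6]((R ⋈[g=a] ρ[e/d](ρ[d/e](S)))) → 1
  ρ[w/y](σ[g<=6]((R ⋈[g=a] ρ[e/d](ρ[d/e](S))))) → 1

|E| = 1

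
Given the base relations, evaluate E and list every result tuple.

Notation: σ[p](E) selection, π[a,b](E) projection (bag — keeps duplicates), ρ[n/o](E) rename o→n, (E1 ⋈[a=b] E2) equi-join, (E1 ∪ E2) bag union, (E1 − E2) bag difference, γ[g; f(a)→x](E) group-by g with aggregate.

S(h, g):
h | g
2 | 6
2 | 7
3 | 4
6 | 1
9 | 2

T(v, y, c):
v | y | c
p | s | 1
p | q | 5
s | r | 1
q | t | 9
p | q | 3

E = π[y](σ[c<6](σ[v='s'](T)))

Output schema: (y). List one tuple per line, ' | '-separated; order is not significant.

Subexpression sizes:
  T → 5
  σ[v='s'](T) → 1
  σ[c<6](σ[v='s'](T)) → 1
  π[y](σ[c<6](σ[v='s'](T))) → 1

== RESULT ==
y
r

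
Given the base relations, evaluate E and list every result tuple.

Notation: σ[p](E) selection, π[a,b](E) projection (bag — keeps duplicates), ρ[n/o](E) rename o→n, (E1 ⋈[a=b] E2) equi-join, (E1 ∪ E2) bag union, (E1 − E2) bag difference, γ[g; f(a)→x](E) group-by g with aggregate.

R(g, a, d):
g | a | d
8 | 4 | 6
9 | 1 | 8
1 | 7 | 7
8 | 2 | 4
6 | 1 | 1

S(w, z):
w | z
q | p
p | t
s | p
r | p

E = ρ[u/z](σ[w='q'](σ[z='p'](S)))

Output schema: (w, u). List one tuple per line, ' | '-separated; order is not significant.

Stepwise |·|:
  S → 4
  σ[z='p'](S) → 3
  σ[w='q'](σ[z='p'](S)) → 1
  ρ[u/z](σ[w='q'](σ[z='p'](S))) → 1

== RESULT ==
w | u
q | p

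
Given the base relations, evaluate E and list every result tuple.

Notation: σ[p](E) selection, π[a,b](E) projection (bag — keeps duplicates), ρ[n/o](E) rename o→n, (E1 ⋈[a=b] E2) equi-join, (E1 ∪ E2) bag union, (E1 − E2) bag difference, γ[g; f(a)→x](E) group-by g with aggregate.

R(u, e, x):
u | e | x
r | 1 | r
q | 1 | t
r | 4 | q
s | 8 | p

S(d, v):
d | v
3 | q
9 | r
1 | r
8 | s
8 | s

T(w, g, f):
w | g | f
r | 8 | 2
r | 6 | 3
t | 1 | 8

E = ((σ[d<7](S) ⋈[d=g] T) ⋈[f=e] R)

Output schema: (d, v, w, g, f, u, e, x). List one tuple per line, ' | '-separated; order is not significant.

Per-node cardinality:
  S → 5
  σ[d<7](S) → 2
  T → 3
  (σ[d<7](S) ⋈[d=g] T) → 1
  R → 4
  ((σ[d<7](S) ⋈[d=g] T) ⋈[f=e] R) → 1

== RESULT ==
d | v | w | g | f | u | e | x
1 | r | t | 1 | 8 | s | 8 | p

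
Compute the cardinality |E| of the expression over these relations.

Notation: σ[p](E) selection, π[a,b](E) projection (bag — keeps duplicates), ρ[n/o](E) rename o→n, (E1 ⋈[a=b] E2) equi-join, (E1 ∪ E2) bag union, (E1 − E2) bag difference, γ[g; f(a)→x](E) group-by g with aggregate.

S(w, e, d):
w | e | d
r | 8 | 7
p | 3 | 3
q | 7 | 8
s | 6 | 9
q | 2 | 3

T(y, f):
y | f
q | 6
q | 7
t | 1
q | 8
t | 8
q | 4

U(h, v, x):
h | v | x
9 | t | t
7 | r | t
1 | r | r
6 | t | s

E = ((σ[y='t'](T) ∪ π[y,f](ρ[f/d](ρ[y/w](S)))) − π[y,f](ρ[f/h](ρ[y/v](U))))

Subexpression sizes:
  T → 6
  σ[y='t'](T) → 2
  S → 5
  ρ[y/w](S) → 5
  ρ[f/d](ρ[y/w](S)) → 5
  π[y,f](ρ[f/d](ρ[y/w](S))) → 5
  (σ[y='t'](T) ∪ π[y,f](ρ[f/d](ρ[y/w](S)))) → 7
  U → 4
  ρ[y/v](U) → 4
  ρ[f/h](ρ[y/v](U)) → 4
  π[y,f](ρ[f/h](ρ[y/v](U))) → 4
  ((σ[y='t'](T) ∪ π[y,f](ρ[f/d](ρ[y/w](S)))) − π[y,f](ρ[f/h](ρ[y/v](U)))) → 6

|E| = 6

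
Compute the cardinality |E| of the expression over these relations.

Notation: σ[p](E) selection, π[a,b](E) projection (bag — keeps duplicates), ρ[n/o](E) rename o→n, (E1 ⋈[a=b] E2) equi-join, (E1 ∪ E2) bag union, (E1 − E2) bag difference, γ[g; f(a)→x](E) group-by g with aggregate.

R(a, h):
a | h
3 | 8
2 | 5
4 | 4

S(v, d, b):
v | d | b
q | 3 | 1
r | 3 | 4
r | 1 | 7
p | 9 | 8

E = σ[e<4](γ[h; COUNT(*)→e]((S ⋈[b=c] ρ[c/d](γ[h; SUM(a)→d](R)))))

Per-node cardinality:
  S → 4
  R → 3
  γ[h; SUM(a)→d](R) → 3
  ρ[c/d](γ[h; SUM(a)→d](R)) → 3
  (S ⋈[b=c] ρ[c/d](γ[h; SUM(a)→d](R))) → 1
  γ[h; COUNT(*)→e]((S ⋈[b=c] ρ[c/d](γ[h; SUM(a)→d](R)))) → 1
  σ[e<4](γ[h; COUNT(*)→e]((S ⋈[b=c] ρ[c/d](γ[h; SUM(a)→d](R))))) → 1

|E| = 1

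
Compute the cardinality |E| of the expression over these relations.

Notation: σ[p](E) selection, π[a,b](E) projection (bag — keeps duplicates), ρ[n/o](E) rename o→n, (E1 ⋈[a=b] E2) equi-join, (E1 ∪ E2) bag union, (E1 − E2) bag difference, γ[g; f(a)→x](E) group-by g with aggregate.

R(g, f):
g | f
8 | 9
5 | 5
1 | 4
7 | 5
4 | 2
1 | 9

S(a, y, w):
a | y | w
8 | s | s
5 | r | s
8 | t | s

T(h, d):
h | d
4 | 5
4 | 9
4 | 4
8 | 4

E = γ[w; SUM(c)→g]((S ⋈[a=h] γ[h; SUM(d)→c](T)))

Subexpression sizes:
  S → 3
  T → 4
  γ[h; SUM(d)→c](T) → 2
  (S ⋈[a=h] γ[h; SUM(d)→c](T)) → 2
  γ[w; SUM(c)→g]((S ⋈[a=h] γ[h; SUM(d)→c](T))) → 1

|E| = 1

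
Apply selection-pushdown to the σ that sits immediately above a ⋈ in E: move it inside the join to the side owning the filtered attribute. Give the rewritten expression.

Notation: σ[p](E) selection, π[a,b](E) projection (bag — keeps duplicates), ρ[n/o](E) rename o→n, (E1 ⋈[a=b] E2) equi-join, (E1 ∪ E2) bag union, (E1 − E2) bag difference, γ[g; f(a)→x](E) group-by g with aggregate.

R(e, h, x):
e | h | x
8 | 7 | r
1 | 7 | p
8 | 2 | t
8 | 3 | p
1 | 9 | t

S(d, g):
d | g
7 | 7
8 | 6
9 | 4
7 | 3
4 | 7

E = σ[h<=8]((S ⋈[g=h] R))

σ filters on h, owned by the right side.
E' = (S ⋈[g=h] σ[h<=8](R))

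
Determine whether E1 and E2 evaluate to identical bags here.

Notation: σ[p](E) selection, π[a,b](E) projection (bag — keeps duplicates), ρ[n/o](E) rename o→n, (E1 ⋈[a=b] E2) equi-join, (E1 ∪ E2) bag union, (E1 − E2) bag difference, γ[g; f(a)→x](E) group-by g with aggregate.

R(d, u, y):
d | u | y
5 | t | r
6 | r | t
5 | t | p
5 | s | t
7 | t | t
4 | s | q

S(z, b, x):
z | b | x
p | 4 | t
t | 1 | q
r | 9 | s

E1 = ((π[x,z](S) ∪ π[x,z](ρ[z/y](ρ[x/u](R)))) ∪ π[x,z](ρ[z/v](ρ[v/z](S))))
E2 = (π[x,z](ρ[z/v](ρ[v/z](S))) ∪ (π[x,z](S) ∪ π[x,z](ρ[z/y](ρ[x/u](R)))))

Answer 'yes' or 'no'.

E1 per-node cardinality:
  S → 3
  π[x,z](S) → 3
  R → 6
  ρ[x/u](R) → 6
  ρ[z/y](ρ[x/u](R)) → 6
  π[x,z](ρ[z/y](ρ[x/u](R))) → 6
  (π[x,z](S) ∪ π[x,z](ρ[z/y](ρ[x/u](R)))) → 9
  S → 3
  ρ[v/z](S) → 3
  ρ[z/v](ρ[v/z](S)) → 3
  π[x,z](ρ[z/v](ρ[v/z](S))) → 3
  ((π[x,z](S) ∪ π[x,z](ρ[z/y](ρ[x/u](R)))) ∪ π[x,z](ρ[z/v](ρ[v/z](S)))) → 12
E2 per-node cardinality:
  S → 3
  ρ[v/z](S) → 3
  ρ[z/v](ρ[v/z](S)) → 3
  π[x,z](ρ[z/v](ρ[v/z](S))) → 3
  S → 3
  π[x,z](S) → 3
  R → 6
  ρ[x/u](R) → 6
  ρ[z/y](ρ[x/u](R)) → 6
  π[x,z](ρ[z/y](ρ[x/u](R))) → 6
  (π[x,z](S) ∪ π[x,z](ρ[z/y](ρ[x/u](R)))) → 9
  (π[x,z](ρ[z/v](ρ[v/z](S))) ∪ (π[x,z](S) ∪ π[x,z](ρ[z/y](ρ[x/u](R))))) → 12

E1 and E2 produce the same multiset:
x | z
q | t
q | t
r | t
s | q
s | r
s | r
s | t
t | p
t | p
t | p
t | r
t | t

yes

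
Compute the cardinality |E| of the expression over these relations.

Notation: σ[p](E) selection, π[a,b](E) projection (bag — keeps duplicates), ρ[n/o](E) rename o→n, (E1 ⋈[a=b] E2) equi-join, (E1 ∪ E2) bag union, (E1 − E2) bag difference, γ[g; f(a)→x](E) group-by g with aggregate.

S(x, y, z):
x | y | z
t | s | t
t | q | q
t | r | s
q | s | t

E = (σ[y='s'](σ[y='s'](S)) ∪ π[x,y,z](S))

Subexpression sizes:
  S → 4
  σ[y='s'](S) → 2
  σ[y='s'](σ[y='s'](S)) → 2
  S → 4
  π[x,y,z](S) → 4
  (σ[y='s'](σ[y='s'](S)) ∪ π[x,y,z](S)) → 6

|E| = 6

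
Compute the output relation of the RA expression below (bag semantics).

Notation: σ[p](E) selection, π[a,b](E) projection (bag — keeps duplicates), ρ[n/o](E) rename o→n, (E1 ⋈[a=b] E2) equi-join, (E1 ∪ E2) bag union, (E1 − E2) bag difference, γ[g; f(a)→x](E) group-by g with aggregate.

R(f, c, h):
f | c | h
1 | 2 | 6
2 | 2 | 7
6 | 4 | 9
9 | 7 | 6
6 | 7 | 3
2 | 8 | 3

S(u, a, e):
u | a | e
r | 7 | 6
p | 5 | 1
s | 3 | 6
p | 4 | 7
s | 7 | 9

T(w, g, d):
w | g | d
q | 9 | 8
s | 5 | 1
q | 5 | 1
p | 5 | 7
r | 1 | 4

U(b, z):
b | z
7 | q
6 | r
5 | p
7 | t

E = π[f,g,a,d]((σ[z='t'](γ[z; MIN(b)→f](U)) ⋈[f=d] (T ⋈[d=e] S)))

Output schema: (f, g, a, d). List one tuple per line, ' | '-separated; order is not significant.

Per-node cardinality:
  U → 4
  γ[z; MIN(b)→f](U) → 4
  σ[z='t'](γ[z; MIN(b)→f](U)) → 1
  T → 5
  S → 5
  (T ⋈[d=e] S) → 3
  (σ[z='t'](γ[z; MIN(b)→f](U)) ⋈[f=d] (T ⋈[d=e] S)) → 1
  π[f,g,a,d]((σ[z='t'](γ[z; MIN(b)→f](U)) ⋈[f=d] (T ⋈[d=e] S))) → 1

== RESULT ==
f | g | a | d
7 | 5 | 4 | 7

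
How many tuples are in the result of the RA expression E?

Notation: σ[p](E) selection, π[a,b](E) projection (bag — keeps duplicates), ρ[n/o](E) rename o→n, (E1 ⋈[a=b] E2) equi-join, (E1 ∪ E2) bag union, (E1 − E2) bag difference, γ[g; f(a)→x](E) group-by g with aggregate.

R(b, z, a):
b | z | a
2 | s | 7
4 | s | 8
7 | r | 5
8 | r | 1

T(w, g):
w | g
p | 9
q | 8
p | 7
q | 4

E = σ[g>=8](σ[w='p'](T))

Per-node cardinality:
  T → 4
  σ[w='p'](T) → 2
  σ[g>=8](σ[w='p'](T)) → 1

|E| = 1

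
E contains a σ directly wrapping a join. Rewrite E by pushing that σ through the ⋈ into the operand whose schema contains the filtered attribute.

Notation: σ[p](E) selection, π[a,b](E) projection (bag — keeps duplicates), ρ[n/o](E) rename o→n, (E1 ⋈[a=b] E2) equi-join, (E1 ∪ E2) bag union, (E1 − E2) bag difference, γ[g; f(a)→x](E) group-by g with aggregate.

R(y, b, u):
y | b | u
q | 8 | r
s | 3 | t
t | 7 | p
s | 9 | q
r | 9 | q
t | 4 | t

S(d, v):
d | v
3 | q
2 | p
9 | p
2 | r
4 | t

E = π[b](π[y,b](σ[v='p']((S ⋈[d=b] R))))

σ filters on v, owned by the left side.
E' = π[b](π[y,b]((σ[v='p'](S) ⋈[d=b] R)))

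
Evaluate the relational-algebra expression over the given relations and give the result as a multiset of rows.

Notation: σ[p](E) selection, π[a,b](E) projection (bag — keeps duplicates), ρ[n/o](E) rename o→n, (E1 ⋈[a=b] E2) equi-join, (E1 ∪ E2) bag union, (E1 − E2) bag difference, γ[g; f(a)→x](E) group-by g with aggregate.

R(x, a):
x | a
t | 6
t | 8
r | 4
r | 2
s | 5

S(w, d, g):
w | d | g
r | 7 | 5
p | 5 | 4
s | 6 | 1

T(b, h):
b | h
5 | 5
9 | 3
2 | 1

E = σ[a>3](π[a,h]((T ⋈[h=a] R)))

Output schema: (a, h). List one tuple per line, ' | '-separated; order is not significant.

Subexpression sizes:
  T → 3
  R → 5
  (T ⋈[h=a] R) → 1
  π[a,h]((T ⋈[h=a] R)) → 1
  σ[a>3](π[a,h]((T ⋈[h=a] R))) → 1

== RESULT ==
a | h
5 | 5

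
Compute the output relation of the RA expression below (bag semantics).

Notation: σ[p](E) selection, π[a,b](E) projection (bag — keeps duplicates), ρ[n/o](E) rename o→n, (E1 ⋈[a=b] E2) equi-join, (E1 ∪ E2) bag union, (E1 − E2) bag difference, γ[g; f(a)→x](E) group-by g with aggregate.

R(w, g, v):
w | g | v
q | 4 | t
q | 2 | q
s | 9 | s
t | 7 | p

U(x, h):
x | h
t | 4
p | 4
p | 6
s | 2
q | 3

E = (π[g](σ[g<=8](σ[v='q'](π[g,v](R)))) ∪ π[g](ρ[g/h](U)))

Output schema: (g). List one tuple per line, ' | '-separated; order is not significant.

Per-node cardinality:
  R → 4
  π[g,v](R) → 4
  σ[v='q'](π[g,v](R)) → 1
  σ[g<=8](σ[v='q'](π[g,v](R))) → 1
  π[g](σ[g<=8](σ[v='q'](π[g,v](R)))) → 1
  U → 5
  ρ[g/h](U) → 5
  π[g](ρ[g/h](U)) → 5
  (π[g](σ[g<=8](σ[v='q'](π[g,v](R)))) ∪ π[g](ρ[g/h](U))) → 6

== RESULT ==
g
2
2
3
4
4
6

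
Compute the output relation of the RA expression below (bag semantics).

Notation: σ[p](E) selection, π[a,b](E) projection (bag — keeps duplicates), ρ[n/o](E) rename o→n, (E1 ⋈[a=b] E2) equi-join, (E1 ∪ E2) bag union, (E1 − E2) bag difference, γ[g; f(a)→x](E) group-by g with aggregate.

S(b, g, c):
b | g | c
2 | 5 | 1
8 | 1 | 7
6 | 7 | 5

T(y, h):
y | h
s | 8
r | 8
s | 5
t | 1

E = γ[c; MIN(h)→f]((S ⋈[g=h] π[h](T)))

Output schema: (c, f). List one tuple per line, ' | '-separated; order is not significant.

Per-node cardinality:
  S → 3
  T → 4
  π[h](T) → 4
  (S ⋈[g=h] π[h](T)) → 2
  γ[c; MIN(h)→f]((S ⋈[g=h] π[h](T))) → 2

== RESULT ==
c | f
1 | 5
7 | 1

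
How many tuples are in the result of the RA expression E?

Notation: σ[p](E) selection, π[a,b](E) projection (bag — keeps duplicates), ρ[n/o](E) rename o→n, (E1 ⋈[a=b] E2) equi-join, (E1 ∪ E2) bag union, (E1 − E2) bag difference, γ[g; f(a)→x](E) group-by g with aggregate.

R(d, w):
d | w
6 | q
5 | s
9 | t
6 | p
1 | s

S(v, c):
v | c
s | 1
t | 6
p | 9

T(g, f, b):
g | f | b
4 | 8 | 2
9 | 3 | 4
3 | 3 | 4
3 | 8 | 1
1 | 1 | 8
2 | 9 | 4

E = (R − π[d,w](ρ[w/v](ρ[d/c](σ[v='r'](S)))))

Row counts bottom-up:
  R → 5
  S → 3
  σ[v='r'](S) → 0
  ρ[d/c](σ[v='r'](S)) → 0
  ρ[w/v](ρ[d/c](σ[v='r'](S))) → 0
  π[d,w](ρ[w/v](ρ[d/c](σ[v='r'](S)))) → 0
  (R − π[d,w](ρ[w/v](ρ[d/c](σ[v='r'](S))))) → 5

|E| = 5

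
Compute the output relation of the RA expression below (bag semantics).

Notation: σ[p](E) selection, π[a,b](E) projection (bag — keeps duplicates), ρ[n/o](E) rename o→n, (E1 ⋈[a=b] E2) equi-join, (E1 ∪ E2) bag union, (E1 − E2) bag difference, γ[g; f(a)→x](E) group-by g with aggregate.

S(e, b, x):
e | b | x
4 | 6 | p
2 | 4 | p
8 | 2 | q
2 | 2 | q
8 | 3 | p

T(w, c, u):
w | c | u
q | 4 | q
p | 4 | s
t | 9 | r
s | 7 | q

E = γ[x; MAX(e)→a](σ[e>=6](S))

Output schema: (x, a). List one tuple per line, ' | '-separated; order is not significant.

Subexpression sizes:
  S → 5
  σ[e>=6](S) → 2
  γ[x; MAX(e)→a](σ[e>=6](S)) → 2

== RESULT ==
x | a
p | 8
q | 8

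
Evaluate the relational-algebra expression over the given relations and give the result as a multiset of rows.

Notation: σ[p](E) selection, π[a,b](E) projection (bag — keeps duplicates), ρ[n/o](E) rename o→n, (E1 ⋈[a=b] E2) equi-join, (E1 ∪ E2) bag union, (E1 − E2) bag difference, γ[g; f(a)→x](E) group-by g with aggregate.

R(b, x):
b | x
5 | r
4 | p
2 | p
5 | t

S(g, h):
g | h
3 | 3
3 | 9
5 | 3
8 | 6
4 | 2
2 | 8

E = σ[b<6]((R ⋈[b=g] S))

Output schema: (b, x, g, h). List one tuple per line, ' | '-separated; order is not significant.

Subexpression sizes:
  R → 4
  S → 6
  (R ⋈[b=g] S) → 4
  σ[b<6]((R ⋈[b=g] S)) → 4

== RESULT ==
b | x | g | h
2 | p | 2 | 8
4 | p | 4 | 2
5 | r | 5 | 3
5 | t | 5 | 3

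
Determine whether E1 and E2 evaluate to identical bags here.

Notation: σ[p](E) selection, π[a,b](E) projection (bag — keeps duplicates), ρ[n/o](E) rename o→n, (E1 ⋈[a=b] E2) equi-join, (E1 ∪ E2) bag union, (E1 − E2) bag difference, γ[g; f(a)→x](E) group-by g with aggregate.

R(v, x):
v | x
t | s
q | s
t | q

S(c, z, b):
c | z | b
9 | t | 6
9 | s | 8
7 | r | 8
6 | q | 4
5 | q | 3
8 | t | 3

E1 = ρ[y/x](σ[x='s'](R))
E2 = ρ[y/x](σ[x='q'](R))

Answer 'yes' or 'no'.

E1 subexpression sizes:
  R → 3
  σ[x='s'](R) → 2
  ρ[y/x](σ[x='s'](R)) → 2
E2 subexpression sizes:
  R → 3
  σ[x='q'](R) → 1
  ρ[y/x](σ[x='q'](R)) → 1

E1 result:
v | y
q | s
t | s
E2 result:
v | y
t | q
Witness: ('q', 's') appears 1× in E1 but 0× in E2.

no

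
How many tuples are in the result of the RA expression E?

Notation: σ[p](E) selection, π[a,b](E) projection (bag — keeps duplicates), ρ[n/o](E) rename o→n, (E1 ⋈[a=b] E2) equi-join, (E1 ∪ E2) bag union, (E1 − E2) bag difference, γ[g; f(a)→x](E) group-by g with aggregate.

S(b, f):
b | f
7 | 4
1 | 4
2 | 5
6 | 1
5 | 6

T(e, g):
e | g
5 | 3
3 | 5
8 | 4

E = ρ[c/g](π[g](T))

Stepwise |·|:
  T → 3
  π[g](T) → 3
  ρ[c/g](π[g](T)) → 3

|E| = 3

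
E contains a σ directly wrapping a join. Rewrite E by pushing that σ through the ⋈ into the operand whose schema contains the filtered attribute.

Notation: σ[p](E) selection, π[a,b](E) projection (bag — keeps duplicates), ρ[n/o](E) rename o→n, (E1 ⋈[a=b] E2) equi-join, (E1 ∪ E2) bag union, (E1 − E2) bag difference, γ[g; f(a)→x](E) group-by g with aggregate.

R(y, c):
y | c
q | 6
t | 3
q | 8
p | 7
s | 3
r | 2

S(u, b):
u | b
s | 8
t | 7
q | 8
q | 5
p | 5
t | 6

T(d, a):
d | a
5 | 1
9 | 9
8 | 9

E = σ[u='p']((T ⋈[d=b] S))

σ filters on u, owned by the right side.
E' = (T ⋈[d=b] σ[u='p'](S))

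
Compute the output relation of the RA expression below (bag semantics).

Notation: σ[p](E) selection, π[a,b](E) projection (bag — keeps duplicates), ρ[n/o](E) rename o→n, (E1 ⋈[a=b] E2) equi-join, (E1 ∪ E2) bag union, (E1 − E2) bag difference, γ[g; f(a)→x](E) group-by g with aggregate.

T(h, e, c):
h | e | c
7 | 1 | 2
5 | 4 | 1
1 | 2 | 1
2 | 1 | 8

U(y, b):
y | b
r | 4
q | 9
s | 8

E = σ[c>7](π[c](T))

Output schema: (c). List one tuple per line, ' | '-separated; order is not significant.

Stepwise |·|:
  T → 4
  π[c](T) → 4
  σ[c>7](π[c](T)) → 1

== RESULT ==
c
8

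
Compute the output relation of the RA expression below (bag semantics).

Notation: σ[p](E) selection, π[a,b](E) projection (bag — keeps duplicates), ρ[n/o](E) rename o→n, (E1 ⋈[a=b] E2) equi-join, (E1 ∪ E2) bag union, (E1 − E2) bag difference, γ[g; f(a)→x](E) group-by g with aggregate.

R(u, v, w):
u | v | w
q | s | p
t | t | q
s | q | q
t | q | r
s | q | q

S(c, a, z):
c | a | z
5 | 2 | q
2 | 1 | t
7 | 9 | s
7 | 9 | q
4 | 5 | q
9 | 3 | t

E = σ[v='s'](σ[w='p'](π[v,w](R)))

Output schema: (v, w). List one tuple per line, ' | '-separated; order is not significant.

Row counts bottom-up:
  R → 5
  π[v,w](R) → 5
  σ[w='p'](π[v,w](R)) → 1
  σ[v='s'](σ[w='p'](π[v,w](R))) → 1

== RESULT ==
v | w
s | p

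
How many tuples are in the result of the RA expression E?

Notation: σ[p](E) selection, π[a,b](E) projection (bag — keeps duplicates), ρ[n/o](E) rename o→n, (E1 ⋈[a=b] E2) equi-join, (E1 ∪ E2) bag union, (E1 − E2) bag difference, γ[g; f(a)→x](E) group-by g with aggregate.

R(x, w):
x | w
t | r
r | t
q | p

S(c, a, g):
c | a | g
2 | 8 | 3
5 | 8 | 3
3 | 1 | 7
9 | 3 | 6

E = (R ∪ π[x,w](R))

Per-node cardinality:
  R → 3
  R → 3
  π[x,w](R) → 3
  (R ∪ π[x,w](R)) → 6

|E| = 6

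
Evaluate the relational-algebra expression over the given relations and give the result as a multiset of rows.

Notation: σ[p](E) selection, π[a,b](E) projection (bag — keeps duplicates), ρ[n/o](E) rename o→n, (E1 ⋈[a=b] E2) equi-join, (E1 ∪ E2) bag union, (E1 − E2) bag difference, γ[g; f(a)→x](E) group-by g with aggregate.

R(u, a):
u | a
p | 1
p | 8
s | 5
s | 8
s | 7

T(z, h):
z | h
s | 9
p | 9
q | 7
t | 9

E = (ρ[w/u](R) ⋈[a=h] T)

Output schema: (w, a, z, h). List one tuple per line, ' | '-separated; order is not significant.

Stepwise |·|:
  R → 5
  ρ[w/u](R) → 5
  T → 4
  (ρ[w/u](R) ⋈[a=h] T) → 1

== RESULT ==
w | a | z | h
s | 7 | q | 7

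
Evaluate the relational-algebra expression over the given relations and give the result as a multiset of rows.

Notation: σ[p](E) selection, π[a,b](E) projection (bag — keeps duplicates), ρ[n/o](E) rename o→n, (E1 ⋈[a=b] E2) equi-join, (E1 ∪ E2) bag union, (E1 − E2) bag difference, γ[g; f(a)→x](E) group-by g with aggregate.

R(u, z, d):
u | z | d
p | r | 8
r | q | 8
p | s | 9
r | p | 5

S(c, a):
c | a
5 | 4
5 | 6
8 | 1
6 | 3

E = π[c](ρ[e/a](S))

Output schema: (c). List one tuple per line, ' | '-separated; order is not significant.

Per-node cardinality:
  S → 4
  ρ[e/a](S) → 4
  π[c](ρ[e/a](S)) → 4

== RESULT ==
c
5
5
6
8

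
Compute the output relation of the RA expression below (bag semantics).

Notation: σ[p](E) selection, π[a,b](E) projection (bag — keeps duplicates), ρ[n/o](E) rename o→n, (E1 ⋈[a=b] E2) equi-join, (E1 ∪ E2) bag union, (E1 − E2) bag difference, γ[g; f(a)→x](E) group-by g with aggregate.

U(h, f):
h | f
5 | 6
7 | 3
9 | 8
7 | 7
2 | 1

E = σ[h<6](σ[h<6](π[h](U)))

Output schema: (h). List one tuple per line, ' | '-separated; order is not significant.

Per-node cardinality:
  U → 5
  π[h](U) → 5
  σ[h<6](π[h](U)) → 2
  σ[h<6](σ[h<6](π[h](U))) → 2

== RESULT ==
h
2
5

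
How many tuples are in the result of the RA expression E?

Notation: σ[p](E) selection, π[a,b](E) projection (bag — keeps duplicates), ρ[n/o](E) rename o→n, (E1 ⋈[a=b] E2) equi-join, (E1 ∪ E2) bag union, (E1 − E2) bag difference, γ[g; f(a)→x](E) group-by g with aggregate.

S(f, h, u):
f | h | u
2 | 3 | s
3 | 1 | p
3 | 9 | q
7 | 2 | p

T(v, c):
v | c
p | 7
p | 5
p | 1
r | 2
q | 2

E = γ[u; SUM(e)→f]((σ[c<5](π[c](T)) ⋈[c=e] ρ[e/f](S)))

Row counts bottom-up:
  T → 5
  π[c](T) → 5
  σ[c<5](π[c](T)) → 3
  S → 4
  ρ[e/f](S) → 4
  (σ[c<5](π[c](T)) ⋈[c=e] ρ[e/f](S)) → 2
  γ[u; SUM(e)→f]((σ[c<5](π[c](T)) ⋈[c=e] ρ[e/f](S))) → 1

|E| = 1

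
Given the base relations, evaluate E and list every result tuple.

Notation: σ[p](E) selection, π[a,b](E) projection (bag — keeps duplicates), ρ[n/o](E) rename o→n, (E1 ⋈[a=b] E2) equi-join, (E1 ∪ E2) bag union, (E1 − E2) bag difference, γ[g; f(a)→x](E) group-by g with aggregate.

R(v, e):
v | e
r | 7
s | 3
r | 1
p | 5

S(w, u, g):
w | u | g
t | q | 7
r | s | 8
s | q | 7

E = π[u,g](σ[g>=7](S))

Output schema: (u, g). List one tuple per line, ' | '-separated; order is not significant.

Row counts bottom-up:
  S → 3
  σ[g>=7](S) → 3
  π[u,g](σ[g>=7](S)) → 3

== RESULT ==
u | g
q | 7
q | 7
s | 8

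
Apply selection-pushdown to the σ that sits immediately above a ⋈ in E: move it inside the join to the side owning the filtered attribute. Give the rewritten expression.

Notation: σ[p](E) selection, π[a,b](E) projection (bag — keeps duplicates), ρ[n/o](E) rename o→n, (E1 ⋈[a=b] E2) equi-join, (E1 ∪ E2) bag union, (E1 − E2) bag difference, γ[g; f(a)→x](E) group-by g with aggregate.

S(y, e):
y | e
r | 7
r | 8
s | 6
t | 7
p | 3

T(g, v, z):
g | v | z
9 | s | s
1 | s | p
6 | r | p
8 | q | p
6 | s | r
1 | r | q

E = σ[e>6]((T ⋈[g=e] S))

σ filters on e, owned by the right side.
E' = (T ⋈[g=e] σ[e>6](S))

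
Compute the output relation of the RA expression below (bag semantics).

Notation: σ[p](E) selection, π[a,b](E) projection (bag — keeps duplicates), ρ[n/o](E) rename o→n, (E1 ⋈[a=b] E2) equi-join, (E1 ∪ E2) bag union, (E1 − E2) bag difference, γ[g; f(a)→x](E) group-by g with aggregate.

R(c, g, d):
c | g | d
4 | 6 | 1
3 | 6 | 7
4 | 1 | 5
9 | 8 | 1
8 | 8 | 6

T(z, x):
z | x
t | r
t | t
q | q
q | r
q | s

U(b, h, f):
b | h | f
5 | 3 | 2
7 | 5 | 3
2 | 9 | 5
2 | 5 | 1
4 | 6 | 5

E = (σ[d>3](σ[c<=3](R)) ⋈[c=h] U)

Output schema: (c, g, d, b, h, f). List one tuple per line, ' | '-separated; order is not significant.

Subexpression sizes:
  R → 5
  σ[c<=3](R) → 1
  σ[d>3](σ[c<=3](R)) → 1
  U → 5
  (σ[d>3](σ[c<=3](R)) ⋈[c=h] U) → 1

== RESULT ==
c | g | d | b | h | f
3 | 6 | 7 | 5 | 3 | 2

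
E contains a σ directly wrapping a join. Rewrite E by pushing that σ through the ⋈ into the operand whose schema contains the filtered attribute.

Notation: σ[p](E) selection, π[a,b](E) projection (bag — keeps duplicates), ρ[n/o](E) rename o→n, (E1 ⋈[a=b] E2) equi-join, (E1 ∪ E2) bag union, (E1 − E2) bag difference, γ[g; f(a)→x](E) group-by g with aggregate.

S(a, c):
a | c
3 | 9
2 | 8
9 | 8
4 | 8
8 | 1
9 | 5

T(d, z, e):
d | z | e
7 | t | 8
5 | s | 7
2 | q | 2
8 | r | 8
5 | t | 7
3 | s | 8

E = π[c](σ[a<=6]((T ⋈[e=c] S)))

σ filters on a, owned by the right side.
E' = π[c]((T ⋈[e=c] σ[a<=6](S)))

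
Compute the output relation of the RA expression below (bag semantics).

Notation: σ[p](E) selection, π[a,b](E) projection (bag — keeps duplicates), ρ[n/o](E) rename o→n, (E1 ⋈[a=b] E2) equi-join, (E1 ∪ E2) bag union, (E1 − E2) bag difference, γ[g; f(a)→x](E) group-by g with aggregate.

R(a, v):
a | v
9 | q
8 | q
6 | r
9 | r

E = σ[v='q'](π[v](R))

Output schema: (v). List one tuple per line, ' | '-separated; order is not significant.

Stepwise |·|:
  R → 4
  π[v](R) → 4
  σ[v='q'](π[v](R)) → 2

== RESULT ==
v
q
q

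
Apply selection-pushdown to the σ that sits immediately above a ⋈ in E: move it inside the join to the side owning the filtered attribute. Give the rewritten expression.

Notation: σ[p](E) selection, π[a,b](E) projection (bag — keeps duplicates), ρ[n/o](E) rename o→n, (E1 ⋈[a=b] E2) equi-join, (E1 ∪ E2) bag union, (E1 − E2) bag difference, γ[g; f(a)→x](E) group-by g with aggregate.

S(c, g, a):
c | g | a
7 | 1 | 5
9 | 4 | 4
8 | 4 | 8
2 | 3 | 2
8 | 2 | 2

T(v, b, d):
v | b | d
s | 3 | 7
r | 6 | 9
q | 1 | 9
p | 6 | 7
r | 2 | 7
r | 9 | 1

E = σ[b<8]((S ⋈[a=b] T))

σ filters on b, owned by the right side.
E' = (S ⋈[a=b] σ[b<8](T))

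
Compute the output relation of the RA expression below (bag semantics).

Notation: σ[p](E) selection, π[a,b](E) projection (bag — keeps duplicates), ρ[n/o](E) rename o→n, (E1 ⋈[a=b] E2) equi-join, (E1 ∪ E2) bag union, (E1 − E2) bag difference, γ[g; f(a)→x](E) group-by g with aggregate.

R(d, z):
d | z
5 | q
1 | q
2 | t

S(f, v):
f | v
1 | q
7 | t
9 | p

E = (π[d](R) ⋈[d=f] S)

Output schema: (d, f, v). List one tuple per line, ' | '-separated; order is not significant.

Per-node cardinality:
  R → 3
  π[d](R) → 3
  S → 3
  (π[d](R) ⋈[d=f] S) → 1

== RESULT ==
d | f | v
1 | 1 | q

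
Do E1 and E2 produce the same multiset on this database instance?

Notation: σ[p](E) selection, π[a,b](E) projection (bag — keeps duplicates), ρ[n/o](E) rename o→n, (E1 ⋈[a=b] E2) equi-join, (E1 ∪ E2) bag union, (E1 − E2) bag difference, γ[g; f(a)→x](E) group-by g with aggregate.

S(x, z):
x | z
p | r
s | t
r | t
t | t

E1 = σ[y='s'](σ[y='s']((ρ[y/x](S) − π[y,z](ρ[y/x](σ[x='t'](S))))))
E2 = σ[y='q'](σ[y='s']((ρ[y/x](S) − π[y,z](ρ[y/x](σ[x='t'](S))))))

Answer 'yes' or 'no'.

E1 row counts bottom-up:
  S → 4
  ρ[y/x](S) → 4
  S → 4
  σ[x='t'](S) → 1
  ρ[y/x](σ[x='t'](S)) → 1
  π[y,z](ρ[y/x](σ[x='t'](S))) → 1
  (ρ[y/x](S) − π[y,z](ρ[y/x](σ[x='t'](S)))) → 3
  σ[y='s']((ρ[y/x](S) − π[y,z](ρ[y/x](σ[x='t'](S))))) → 1
  σ[y='s'](σ[y='s']((ρ[y/x](S) − π[y,z](ρ[y/x](σ[x='t'](S)))))) → 1
E2 row counts bottom-up:
  S → 4
  ρ[y/x](S) → 4
  S → 4
  σ[x='t'](S) → 1
  ρ[y/x](σ[x='t'](S)) → 1
  π[y,z](ρ[y/x](σ[x='t'](S))) → 1
  (ρ[y/x](S) − π[y,z](ρ[y/x](σ[x='t'](S)))) → 3
  σ[y='s']((ρ[y/x](S) − π[y,z](ρ[y/x](σ[x='t'](S))))) → 1
  σ[y='q'](σ[y='s']((ρ[y/x](S) − π[y,z](ρ[y/x](σ[x='t'](S)))))) → 0

E1 result:
y | z
s | t
E2 result:
y | z
(0 rows)
Witness: ('s', 't') appears 1× in E1 but 0× in E2.

no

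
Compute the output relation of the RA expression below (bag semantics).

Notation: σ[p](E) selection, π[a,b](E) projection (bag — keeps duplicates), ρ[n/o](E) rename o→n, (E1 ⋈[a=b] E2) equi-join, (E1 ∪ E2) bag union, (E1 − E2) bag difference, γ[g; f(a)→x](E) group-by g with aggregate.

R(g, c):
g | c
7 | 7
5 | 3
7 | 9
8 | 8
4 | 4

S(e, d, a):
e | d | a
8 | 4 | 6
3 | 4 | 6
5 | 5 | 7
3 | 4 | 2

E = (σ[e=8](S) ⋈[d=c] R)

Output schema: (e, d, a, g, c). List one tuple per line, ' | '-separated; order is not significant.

Row counts bottom-up:
  S → 4
  σ[e=8](S) → 1
  R → 5
  (σ[e=8](S) ⋈[d=c] R) → 1

== RESULT ==
e | d | a | g | c
8 | 4 | 6 | 4 | 4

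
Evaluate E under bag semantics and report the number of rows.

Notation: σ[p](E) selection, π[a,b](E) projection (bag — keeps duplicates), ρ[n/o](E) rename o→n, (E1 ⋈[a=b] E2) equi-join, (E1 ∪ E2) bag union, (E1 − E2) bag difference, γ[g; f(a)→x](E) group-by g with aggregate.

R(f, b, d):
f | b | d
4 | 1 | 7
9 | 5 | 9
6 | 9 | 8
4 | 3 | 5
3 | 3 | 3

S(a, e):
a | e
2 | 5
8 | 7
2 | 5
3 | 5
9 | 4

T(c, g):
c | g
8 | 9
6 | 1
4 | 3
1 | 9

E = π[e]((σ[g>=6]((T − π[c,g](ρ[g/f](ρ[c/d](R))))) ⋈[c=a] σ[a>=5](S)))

Stepwise |·|:
  T → 4
  R → 5
  ρ[c/d](R) → 5
  ρ[g/f](ρ[c/d](R)) → 5
  π[c,g](ρ[g/f](ρ[c/d](R))) → 5
  (T − π[c,g](ρ[g/f](ρ[c/d](R)))) → 4
  σ[g>=6]((T − π[c,g](ρ[g/f](ρ[c/d](R))))) → 2
  S → 5
  σ[a>=5](S) → 2
  (σ[g>=6]((T − π[c,g](ρ[g/f](ρ[c/d](R))))) ⋈[c=a] σ[a>=5](S)) → 1
  π[e]((σ[g>=6]((T − π[c,g](ρ[g/f](ρ[c/d](R))))) ⋈[c=a] σ[a>=5](S))) → 1

|E| = 1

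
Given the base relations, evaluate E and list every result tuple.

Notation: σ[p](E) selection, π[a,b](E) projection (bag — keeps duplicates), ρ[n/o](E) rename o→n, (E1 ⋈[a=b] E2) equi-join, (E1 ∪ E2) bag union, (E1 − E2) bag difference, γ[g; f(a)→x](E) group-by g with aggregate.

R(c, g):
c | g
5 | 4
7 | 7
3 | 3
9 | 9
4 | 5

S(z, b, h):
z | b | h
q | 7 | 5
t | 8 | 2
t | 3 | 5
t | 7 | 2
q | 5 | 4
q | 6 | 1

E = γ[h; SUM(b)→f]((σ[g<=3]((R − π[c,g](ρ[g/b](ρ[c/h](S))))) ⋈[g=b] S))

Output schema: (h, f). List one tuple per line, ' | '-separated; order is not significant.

Row counts bottom-up:
  R → 5
  S → 6
  ρ[c/h](S) → 6
  ρ[g/b](ρ[c/h](S)) → 6
  π[c,g](ρ[g/b](ρ[c/h](S))) → 6
  (R − π[c,g](ρ[g/b](ρ[c/h](S)))) → 4
  σ[g<=3]((R − π[c,g](ρ[g/b](ρ[c/h](S))))) → 1
  S → 6
  (σ[g<=3]((R − π[c,g](ρ[g/b](ρ[c/h](S))))) ⋈[g=b] S) → 1
  γ[h; SUM(b)→f]((σ[g<=3]((R − π[c,g](ρ[g/b](ρ[c/h](S))))) ⋈[g=b] S)) → 1

== RESULT ==
h | f
5 | 3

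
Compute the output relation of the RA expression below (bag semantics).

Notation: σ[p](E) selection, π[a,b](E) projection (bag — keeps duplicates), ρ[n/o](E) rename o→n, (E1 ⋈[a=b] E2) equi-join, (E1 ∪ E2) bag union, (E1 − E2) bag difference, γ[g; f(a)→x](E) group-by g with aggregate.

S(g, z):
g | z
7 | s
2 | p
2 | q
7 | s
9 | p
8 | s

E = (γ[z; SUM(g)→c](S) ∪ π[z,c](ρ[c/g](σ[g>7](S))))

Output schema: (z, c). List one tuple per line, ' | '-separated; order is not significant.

Per-node cardinality:
  S → 6
  γ[z; SUM(g)→c](S) → 3
  S → 6
  σ[g>7](S) → 2
  ρ[c/g](σ[g>7](S)) → 2
  π[z,c](ρ[c/g](σ[g>7](S))) → 2
  (γ[z; SUM(g)→c](S) ∪ π[z,c](ρ[c/g](σ[g>7](S)))) → 5

== RESULT ==
z | c
p | 9
p | 11
q | 2
s | 8
s | 22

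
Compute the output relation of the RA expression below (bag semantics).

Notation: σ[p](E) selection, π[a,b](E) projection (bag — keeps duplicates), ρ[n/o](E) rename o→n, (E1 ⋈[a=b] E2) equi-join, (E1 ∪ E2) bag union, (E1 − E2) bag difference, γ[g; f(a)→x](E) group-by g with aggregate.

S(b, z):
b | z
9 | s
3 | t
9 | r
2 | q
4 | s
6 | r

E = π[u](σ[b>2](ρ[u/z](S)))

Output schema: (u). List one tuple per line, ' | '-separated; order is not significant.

Subexpression sizes:
  S → 6
  ρ[u/z](S) → 6
  σ[b>2](ρ[u/z](S)) → 5
  π[u](σ[b>2](ρ[u/z](S))) → 5

== RESULT ==
u
r
r
s
s
t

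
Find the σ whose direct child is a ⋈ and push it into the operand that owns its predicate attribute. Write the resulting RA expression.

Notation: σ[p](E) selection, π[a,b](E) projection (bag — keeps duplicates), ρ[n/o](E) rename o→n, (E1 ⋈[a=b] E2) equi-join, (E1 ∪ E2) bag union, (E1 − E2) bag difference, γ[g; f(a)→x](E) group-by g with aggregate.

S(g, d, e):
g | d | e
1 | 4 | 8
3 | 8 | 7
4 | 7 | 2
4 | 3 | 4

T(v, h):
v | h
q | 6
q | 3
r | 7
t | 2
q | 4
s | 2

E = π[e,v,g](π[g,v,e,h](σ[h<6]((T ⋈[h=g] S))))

σ filters on h, owned by the left side.
E' = π[e,v,g](π[g,v,e,h]((σ[h<6](T) ⋈[h=g] S)))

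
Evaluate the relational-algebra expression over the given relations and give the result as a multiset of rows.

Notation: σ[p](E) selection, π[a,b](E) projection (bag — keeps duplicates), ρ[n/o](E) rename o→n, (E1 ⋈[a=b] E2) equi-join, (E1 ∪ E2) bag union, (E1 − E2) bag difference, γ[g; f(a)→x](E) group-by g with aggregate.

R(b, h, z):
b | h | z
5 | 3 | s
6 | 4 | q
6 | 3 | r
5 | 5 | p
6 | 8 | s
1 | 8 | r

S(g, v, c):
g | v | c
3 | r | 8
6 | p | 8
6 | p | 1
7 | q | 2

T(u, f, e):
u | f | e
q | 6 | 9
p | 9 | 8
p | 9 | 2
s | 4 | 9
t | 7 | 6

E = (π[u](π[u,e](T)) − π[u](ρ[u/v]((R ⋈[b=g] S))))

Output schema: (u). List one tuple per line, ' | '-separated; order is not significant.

Stepwise |·|:
  T → 5
  π[u,e](T) → 5
  π[u](π[u,e](T)) → 5
  R → 6
  S → 4
  (R ⋈[b=g] S) → 6
  ρ[u/v]((R ⋈[b=g] S)) → 6
  π[u](ρ[u/v]((R ⋈[b=g] S))) → 6
  (π[u](π[u,e](T)) − π[u](ρ[u/v]((R ⋈[b=g] S)))) → 3

== RESULT ==
u
q
s
t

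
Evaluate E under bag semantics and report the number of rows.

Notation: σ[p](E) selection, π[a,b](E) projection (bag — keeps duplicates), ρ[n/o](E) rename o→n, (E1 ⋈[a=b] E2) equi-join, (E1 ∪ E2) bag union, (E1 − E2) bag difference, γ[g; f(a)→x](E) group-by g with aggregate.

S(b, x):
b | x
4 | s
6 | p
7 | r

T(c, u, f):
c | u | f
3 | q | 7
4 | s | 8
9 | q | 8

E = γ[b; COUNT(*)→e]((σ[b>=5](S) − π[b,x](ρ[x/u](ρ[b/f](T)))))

Row counts bottom-up:
  S → 3
  σ[b>=5](S) → 2
  T → 3
  ρ[b/f](T) → 3
  ρ[x/u](ρ[b/f](T)) → 3
  π[b,x](ρ[x/u](ρ[b/f](T))) → 3
  (σ[b>=5](S) − π[b,x](ρ[x/u](ρ[b/f](T)))) → 2
  γ[b; COUNT(*)→e]((σ[b>=5](S) − π[b,x](ρ[x/u](ρ[b/f](T))))) → 2

|E| = 2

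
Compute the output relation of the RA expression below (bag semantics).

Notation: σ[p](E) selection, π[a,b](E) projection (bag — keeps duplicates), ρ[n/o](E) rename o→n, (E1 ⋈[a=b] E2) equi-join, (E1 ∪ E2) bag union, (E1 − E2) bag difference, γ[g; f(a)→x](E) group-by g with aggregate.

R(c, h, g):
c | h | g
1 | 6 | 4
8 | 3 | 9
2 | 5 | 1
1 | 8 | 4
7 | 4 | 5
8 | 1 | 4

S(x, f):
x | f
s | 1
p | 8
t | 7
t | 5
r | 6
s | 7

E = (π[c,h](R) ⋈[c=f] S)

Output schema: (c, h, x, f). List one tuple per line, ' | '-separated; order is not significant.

Stepwise |·|:
  R → 6
  π[c,h](R) → 6
  S → 6
  (π[c,h](R) ⋈[c=f] S) → 6

== RESULT ==
c | h | x | f
1 | 6 | s | 1
1 | 8 | s | 1
7 | 4 | s | 7
7 | 4 | t | 7
8 | 1 | p | 8
8 | 3 | p | 8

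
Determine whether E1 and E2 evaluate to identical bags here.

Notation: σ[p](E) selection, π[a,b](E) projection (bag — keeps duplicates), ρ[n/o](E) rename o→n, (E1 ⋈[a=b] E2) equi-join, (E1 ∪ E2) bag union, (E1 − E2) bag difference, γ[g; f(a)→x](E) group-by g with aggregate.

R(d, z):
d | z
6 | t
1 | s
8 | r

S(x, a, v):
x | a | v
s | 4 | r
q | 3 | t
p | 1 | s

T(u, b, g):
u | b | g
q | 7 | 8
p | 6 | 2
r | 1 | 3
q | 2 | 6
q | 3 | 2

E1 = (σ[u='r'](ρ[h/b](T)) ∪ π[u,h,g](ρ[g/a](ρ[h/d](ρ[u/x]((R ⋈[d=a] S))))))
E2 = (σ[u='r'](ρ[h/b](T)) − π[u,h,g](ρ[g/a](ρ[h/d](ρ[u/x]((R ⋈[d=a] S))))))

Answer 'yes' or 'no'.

E1 per-node cardinality:
  T → 5
  ρ[h/b](T) → 5
  σ[u='r'](ρ[h/b](T)) → 1
  R → 3
  S → 3
  (R ⋈[d=a] S) → 1
  ρ[u/x]((R ⋈[d=a] S)) → 1
  ρ[h/d](ρ[u/x]((R ⋈[d=a] S))) → 1
  ρ[g/a](ρ[h/d](ρ[u/x]((R ⋈[d=a] S)))) → 1
  π[u,h,g](ρ[g/a](ρ[h/d](ρ[u/x]((R ⋈[d=a] S))))) → 1
  (σ[u='r'](ρ[h/b](T)) ∪ π[u,h,g](ρ[g/a](ρ[h/d](ρ[u/x]((R ⋈[d=a] S)))))) → 2
E2 per-node cardinality:
  T → 5
  ρ[h/b](T) → 5
  σ[u='r'](ρ[h/b](T)) → 1
  R → 3
  S → 3
  (R ⋈[d=a] S) → 1
  ρ[u/x]((R ⋈[d=a] S)) → 1
  ρ[h/d](ρ[u/x]((R ⋈[d=a] S))) → 1
  ρ[g/a](ρ[h/d](ρ[u/x]((R ⋈[d=a] S)))) → 1
  π[u,h,g](ρ[g/a](ρ[h/d](ρ[u/x]((R ⋈[d=a] S))))) → 1
  (σ[u='r'](ρ[h/b](T)) − π[u,h,g](ρ[g/a](ρ[h/d](ρ[u/x]((R ⋈[d=a] S)))))) → 1

E1 result:
u | h | g
p | 1 | 1
r | 1 | 3
E2 result:
u | h | g
r | 1 | 3
Witness: ('p', 1, 1) appears 1× in E1 but 0× in E2.

no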